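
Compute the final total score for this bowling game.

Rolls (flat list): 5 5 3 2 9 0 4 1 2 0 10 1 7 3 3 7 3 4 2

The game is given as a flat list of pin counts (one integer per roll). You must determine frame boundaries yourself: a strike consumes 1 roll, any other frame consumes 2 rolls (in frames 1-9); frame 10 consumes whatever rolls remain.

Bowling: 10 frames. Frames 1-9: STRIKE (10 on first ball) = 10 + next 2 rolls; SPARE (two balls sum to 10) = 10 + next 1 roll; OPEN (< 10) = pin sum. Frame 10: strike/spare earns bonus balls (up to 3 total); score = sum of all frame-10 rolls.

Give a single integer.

Answer: 86

Derivation:
Frame 1: SPARE (5+5=10). 10 + next roll (3) = 13. Cumulative: 13
Frame 2: OPEN (3+2=5). Cumulative: 18
Frame 3: OPEN (9+0=9). Cumulative: 27
Frame 4: OPEN (4+1=5). Cumulative: 32
Frame 5: OPEN (2+0=2). Cumulative: 34
Frame 6: STRIKE. 10 + next two rolls (1+7) = 18. Cumulative: 52
Frame 7: OPEN (1+7=8). Cumulative: 60
Frame 8: OPEN (3+3=6). Cumulative: 66
Frame 9: SPARE (7+3=10). 10 + next roll (4) = 14. Cumulative: 80
Frame 10: OPEN. Sum of all frame-10 rolls (4+2) = 6. Cumulative: 86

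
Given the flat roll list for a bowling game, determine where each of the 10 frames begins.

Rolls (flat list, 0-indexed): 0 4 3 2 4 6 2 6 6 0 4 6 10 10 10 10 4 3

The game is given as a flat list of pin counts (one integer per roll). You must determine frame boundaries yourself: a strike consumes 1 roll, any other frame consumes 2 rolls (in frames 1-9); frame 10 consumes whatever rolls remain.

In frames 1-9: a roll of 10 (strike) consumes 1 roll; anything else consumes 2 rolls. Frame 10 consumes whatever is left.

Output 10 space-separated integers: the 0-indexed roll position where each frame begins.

Answer: 0 2 4 6 8 10 12 13 14 15

Derivation:
Frame 1 starts at roll index 0: rolls=0,4 (sum=4), consumes 2 rolls
Frame 2 starts at roll index 2: rolls=3,2 (sum=5), consumes 2 rolls
Frame 3 starts at roll index 4: rolls=4,6 (sum=10), consumes 2 rolls
Frame 4 starts at roll index 6: rolls=2,6 (sum=8), consumes 2 rolls
Frame 5 starts at roll index 8: rolls=6,0 (sum=6), consumes 2 rolls
Frame 6 starts at roll index 10: rolls=4,6 (sum=10), consumes 2 rolls
Frame 7 starts at roll index 12: roll=10 (strike), consumes 1 roll
Frame 8 starts at roll index 13: roll=10 (strike), consumes 1 roll
Frame 9 starts at roll index 14: roll=10 (strike), consumes 1 roll
Frame 10 starts at roll index 15: 3 remaining rolls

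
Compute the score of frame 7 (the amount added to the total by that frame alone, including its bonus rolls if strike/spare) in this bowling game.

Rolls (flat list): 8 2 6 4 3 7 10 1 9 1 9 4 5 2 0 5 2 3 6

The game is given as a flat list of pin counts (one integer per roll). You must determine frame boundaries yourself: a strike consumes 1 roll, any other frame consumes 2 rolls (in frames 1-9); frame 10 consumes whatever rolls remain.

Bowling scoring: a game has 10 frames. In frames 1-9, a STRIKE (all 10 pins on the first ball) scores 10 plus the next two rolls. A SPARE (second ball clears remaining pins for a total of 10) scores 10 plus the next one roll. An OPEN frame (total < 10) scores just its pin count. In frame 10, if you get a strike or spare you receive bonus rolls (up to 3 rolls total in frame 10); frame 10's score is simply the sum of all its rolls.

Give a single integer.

Answer: 9

Derivation:
Frame 1: SPARE (8+2=10). 10 + next roll (6) = 16. Cumulative: 16
Frame 2: SPARE (6+4=10). 10 + next roll (3) = 13. Cumulative: 29
Frame 3: SPARE (3+7=10). 10 + next roll (10) = 20. Cumulative: 49
Frame 4: STRIKE. 10 + next two rolls (1+9) = 20. Cumulative: 69
Frame 5: SPARE (1+9=10). 10 + next roll (1) = 11. Cumulative: 80
Frame 6: SPARE (1+9=10). 10 + next roll (4) = 14. Cumulative: 94
Frame 7: OPEN (4+5=9). Cumulative: 103
Frame 8: OPEN (2+0=2). Cumulative: 105
Frame 9: OPEN (5+2=7). Cumulative: 112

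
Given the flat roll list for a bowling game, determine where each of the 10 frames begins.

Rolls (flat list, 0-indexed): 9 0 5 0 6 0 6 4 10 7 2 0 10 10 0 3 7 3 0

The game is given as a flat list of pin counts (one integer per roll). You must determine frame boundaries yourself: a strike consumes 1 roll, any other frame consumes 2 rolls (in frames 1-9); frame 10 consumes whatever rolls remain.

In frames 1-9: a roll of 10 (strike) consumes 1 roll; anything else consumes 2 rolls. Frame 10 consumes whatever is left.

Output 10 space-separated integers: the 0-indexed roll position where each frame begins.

Answer: 0 2 4 6 8 9 11 13 14 16

Derivation:
Frame 1 starts at roll index 0: rolls=9,0 (sum=9), consumes 2 rolls
Frame 2 starts at roll index 2: rolls=5,0 (sum=5), consumes 2 rolls
Frame 3 starts at roll index 4: rolls=6,0 (sum=6), consumes 2 rolls
Frame 4 starts at roll index 6: rolls=6,4 (sum=10), consumes 2 rolls
Frame 5 starts at roll index 8: roll=10 (strike), consumes 1 roll
Frame 6 starts at roll index 9: rolls=7,2 (sum=9), consumes 2 rolls
Frame 7 starts at roll index 11: rolls=0,10 (sum=10), consumes 2 rolls
Frame 8 starts at roll index 13: roll=10 (strike), consumes 1 roll
Frame 9 starts at roll index 14: rolls=0,3 (sum=3), consumes 2 rolls
Frame 10 starts at roll index 16: 3 remaining rolls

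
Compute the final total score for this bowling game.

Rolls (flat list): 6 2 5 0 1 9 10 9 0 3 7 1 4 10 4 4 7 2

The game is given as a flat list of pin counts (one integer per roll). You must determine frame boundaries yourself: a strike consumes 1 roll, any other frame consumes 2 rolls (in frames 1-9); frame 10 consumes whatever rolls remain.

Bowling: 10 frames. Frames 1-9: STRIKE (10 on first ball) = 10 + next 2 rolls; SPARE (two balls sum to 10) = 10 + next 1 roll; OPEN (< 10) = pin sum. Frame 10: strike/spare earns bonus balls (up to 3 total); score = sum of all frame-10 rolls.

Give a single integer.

Frame 1: OPEN (6+2=8). Cumulative: 8
Frame 2: OPEN (5+0=5). Cumulative: 13
Frame 3: SPARE (1+9=10). 10 + next roll (10) = 20. Cumulative: 33
Frame 4: STRIKE. 10 + next two rolls (9+0) = 19. Cumulative: 52
Frame 5: OPEN (9+0=9). Cumulative: 61
Frame 6: SPARE (3+7=10). 10 + next roll (1) = 11. Cumulative: 72
Frame 7: OPEN (1+4=5). Cumulative: 77
Frame 8: STRIKE. 10 + next two rolls (4+4) = 18. Cumulative: 95
Frame 9: OPEN (4+4=8). Cumulative: 103
Frame 10: OPEN. Sum of all frame-10 rolls (7+2) = 9. Cumulative: 112

Answer: 112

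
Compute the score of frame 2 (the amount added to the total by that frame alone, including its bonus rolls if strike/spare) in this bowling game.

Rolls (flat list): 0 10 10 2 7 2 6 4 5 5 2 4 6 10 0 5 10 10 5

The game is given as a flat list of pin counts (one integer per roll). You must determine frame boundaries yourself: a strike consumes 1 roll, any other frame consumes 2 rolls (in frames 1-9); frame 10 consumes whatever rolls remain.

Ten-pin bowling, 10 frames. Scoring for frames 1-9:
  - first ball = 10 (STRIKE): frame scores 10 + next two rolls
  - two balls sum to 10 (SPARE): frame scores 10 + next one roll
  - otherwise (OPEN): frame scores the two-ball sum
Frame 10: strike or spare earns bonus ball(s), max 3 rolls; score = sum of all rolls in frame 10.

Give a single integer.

Answer: 19

Derivation:
Frame 1: SPARE (0+10=10). 10 + next roll (10) = 20. Cumulative: 20
Frame 2: STRIKE. 10 + next two rolls (2+7) = 19. Cumulative: 39
Frame 3: OPEN (2+7=9). Cumulative: 48
Frame 4: OPEN (2+6=8). Cumulative: 56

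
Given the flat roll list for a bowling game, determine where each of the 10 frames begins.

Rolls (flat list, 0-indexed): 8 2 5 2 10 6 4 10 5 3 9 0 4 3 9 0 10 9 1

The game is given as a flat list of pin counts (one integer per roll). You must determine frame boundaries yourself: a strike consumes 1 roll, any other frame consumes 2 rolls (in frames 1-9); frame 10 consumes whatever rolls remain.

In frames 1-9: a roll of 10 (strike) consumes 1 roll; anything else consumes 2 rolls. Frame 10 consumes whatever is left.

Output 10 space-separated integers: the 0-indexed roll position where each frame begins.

Frame 1 starts at roll index 0: rolls=8,2 (sum=10), consumes 2 rolls
Frame 2 starts at roll index 2: rolls=5,2 (sum=7), consumes 2 rolls
Frame 3 starts at roll index 4: roll=10 (strike), consumes 1 roll
Frame 4 starts at roll index 5: rolls=6,4 (sum=10), consumes 2 rolls
Frame 5 starts at roll index 7: roll=10 (strike), consumes 1 roll
Frame 6 starts at roll index 8: rolls=5,3 (sum=8), consumes 2 rolls
Frame 7 starts at roll index 10: rolls=9,0 (sum=9), consumes 2 rolls
Frame 8 starts at roll index 12: rolls=4,3 (sum=7), consumes 2 rolls
Frame 9 starts at roll index 14: rolls=9,0 (sum=9), consumes 2 rolls
Frame 10 starts at roll index 16: 3 remaining rolls

Answer: 0 2 4 5 7 8 10 12 14 16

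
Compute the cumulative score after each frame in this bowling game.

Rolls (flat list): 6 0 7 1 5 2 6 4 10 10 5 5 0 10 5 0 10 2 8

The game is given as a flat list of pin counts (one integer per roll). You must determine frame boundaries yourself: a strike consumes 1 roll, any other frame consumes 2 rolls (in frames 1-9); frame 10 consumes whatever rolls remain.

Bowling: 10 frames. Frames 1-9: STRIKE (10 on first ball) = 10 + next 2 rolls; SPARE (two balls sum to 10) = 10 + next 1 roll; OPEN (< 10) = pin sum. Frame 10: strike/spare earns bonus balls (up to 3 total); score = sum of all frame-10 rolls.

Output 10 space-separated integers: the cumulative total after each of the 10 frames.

Answer: 6 14 21 41 66 86 96 111 116 136

Derivation:
Frame 1: OPEN (6+0=6). Cumulative: 6
Frame 2: OPEN (7+1=8). Cumulative: 14
Frame 3: OPEN (5+2=7). Cumulative: 21
Frame 4: SPARE (6+4=10). 10 + next roll (10) = 20. Cumulative: 41
Frame 5: STRIKE. 10 + next two rolls (10+5) = 25. Cumulative: 66
Frame 6: STRIKE. 10 + next two rolls (5+5) = 20. Cumulative: 86
Frame 7: SPARE (5+5=10). 10 + next roll (0) = 10. Cumulative: 96
Frame 8: SPARE (0+10=10). 10 + next roll (5) = 15. Cumulative: 111
Frame 9: OPEN (5+0=5). Cumulative: 116
Frame 10: STRIKE. Sum of all frame-10 rolls (10+2+8) = 20. Cumulative: 136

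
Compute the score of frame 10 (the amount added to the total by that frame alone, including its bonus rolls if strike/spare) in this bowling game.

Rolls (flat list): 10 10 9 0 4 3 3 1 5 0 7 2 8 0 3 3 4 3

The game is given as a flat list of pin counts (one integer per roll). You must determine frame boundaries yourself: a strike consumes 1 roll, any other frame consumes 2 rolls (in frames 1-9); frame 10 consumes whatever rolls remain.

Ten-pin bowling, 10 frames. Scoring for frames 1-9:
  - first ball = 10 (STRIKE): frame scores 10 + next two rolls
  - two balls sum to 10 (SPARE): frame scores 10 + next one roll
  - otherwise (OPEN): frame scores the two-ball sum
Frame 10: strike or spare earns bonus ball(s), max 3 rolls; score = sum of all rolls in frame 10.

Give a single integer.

Answer: 7

Derivation:
Frame 1: STRIKE. 10 + next two rolls (10+9) = 29. Cumulative: 29
Frame 2: STRIKE. 10 + next two rolls (9+0) = 19. Cumulative: 48
Frame 3: OPEN (9+0=9). Cumulative: 57
Frame 4: OPEN (4+3=7). Cumulative: 64
Frame 5: OPEN (3+1=4). Cumulative: 68
Frame 6: OPEN (5+0=5). Cumulative: 73
Frame 7: OPEN (7+2=9). Cumulative: 82
Frame 8: OPEN (8+0=8). Cumulative: 90
Frame 9: OPEN (3+3=6). Cumulative: 96
Frame 10: OPEN. Sum of all frame-10 rolls (4+3) = 7. Cumulative: 103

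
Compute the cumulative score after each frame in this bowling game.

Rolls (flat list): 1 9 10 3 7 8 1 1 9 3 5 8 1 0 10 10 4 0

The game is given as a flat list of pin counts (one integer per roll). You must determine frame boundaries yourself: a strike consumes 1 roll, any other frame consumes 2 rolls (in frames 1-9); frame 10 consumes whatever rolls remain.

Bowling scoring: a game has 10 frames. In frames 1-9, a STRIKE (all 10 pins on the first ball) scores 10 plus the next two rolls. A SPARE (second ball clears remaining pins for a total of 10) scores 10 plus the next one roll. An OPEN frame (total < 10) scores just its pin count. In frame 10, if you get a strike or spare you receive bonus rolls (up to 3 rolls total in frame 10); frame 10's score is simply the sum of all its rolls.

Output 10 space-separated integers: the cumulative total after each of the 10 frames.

Frame 1: SPARE (1+9=10). 10 + next roll (10) = 20. Cumulative: 20
Frame 2: STRIKE. 10 + next two rolls (3+7) = 20. Cumulative: 40
Frame 3: SPARE (3+7=10). 10 + next roll (8) = 18. Cumulative: 58
Frame 4: OPEN (8+1=9). Cumulative: 67
Frame 5: SPARE (1+9=10). 10 + next roll (3) = 13. Cumulative: 80
Frame 6: OPEN (3+5=8). Cumulative: 88
Frame 7: OPEN (8+1=9). Cumulative: 97
Frame 8: SPARE (0+10=10). 10 + next roll (10) = 20. Cumulative: 117
Frame 9: STRIKE. 10 + next two rolls (4+0) = 14. Cumulative: 131
Frame 10: OPEN. Sum of all frame-10 rolls (4+0) = 4. Cumulative: 135

Answer: 20 40 58 67 80 88 97 117 131 135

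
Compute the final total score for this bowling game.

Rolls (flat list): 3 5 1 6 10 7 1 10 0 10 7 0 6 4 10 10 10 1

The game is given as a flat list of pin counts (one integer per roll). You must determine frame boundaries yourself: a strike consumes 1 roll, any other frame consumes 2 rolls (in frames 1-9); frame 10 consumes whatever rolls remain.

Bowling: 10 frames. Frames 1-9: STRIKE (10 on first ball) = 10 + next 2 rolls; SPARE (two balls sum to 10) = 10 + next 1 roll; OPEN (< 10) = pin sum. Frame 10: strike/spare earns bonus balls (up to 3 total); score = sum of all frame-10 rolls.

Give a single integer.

Frame 1: OPEN (3+5=8). Cumulative: 8
Frame 2: OPEN (1+6=7). Cumulative: 15
Frame 3: STRIKE. 10 + next two rolls (7+1) = 18. Cumulative: 33
Frame 4: OPEN (7+1=8). Cumulative: 41
Frame 5: STRIKE. 10 + next two rolls (0+10) = 20. Cumulative: 61
Frame 6: SPARE (0+10=10). 10 + next roll (7) = 17. Cumulative: 78
Frame 7: OPEN (7+0=7). Cumulative: 85
Frame 8: SPARE (6+4=10). 10 + next roll (10) = 20. Cumulative: 105
Frame 9: STRIKE. 10 + next two rolls (10+10) = 30. Cumulative: 135
Frame 10: STRIKE. Sum of all frame-10 rolls (10+10+1) = 21. Cumulative: 156

Answer: 156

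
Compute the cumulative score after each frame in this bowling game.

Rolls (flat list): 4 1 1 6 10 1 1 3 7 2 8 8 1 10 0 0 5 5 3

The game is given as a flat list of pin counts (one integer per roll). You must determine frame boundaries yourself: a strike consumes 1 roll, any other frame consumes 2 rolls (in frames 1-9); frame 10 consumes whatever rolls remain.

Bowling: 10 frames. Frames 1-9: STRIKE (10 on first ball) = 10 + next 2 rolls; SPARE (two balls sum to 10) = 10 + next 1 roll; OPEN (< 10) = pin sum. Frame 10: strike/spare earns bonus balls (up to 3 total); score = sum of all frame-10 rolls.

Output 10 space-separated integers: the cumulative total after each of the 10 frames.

Frame 1: OPEN (4+1=5). Cumulative: 5
Frame 2: OPEN (1+6=7). Cumulative: 12
Frame 3: STRIKE. 10 + next two rolls (1+1) = 12. Cumulative: 24
Frame 4: OPEN (1+1=2). Cumulative: 26
Frame 5: SPARE (3+7=10). 10 + next roll (2) = 12. Cumulative: 38
Frame 6: SPARE (2+8=10). 10 + next roll (8) = 18. Cumulative: 56
Frame 7: OPEN (8+1=9). Cumulative: 65
Frame 8: STRIKE. 10 + next two rolls (0+0) = 10. Cumulative: 75
Frame 9: OPEN (0+0=0). Cumulative: 75
Frame 10: SPARE. Sum of all frame-10 rolls (5+5+3) = 13. Cumulative: 88

Answer: 5 12 24 26 38 56 65 75 75 88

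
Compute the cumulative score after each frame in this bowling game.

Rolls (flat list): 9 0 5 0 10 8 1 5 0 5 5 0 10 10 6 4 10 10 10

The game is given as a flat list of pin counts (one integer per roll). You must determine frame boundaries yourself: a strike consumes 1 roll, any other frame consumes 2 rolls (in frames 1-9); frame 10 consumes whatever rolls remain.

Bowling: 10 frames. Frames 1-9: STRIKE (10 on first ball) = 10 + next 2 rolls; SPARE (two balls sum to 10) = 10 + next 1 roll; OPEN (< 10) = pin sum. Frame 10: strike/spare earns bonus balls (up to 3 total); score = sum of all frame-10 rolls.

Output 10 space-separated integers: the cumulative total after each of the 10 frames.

Frame 1: OPEN (9+0=9). Cumulative: 9
Frame 2: OPEN (5+0=5). Cumulative: 14
Frame 3: STRIKE. 10 + next two rolls (8+1) = 19. Cumulative: 33
Frame 4: OPEN (8+1=9). Cumulative: 42
Frame 5: OPEN (5+0=5). Cumulative: 47
Frame 6: SPARE (5+5=10). 10 + next roll (0) = 10. Cumulative: 57
Frame 7: SPARE (0+10=10). 10 + next roll (10) = 20. Cumulative: 77
Frame 8: STRIKE. 10 + next two rolls (6+4) = 20. Cumulative: 97
Frame 9: SPARE (6+4=10). 10 + next roll (10) = 20. Cumulative: 117
Frame 10: STRIKE. Sum of all frame-10 rolls (10+10+10) = 30. Cumulative: 147

Answer: 9 14 33 42 47 57 77 97 117 147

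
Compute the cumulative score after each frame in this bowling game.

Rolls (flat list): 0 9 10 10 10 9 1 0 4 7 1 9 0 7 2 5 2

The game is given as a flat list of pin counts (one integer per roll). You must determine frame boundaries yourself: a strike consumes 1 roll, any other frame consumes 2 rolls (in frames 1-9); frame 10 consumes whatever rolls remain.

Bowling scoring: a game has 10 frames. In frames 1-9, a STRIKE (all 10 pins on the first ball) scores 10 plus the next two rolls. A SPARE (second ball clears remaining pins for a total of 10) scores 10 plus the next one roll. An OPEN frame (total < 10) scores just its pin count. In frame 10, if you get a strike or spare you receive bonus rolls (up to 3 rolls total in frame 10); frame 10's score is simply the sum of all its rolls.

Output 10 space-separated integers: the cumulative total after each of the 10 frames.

Answer: 9 39 68 88 98 102 110 119 128 135

Derivation:
Frame 1: OPEN (0+9=9). Cumulative: 9
Frame 2: STRIKE. 10 + next two rolls (10+10) = 30. Cumulative: 39
Frame 3: STRIKE. 10 + next two rolls (10+9) = 29. Cumulative: 68
Frame 4: STRIKE. 10 + next two rolls (9+1) = 20. Cumulative: 88
Frame 5: SPARE (9+1=10). 10 + next roll (0) = 10. Cumulative: 98
Frame 6: OPEN (0+4=4). Cumulative: 102
Frame 7: OPEN (7+1=8). Cumulative: 110
Frame 8: OPEN (9+0=9). Cumulative: 119
Frame 9: OPEN (7+2=9). Cumulative: 128
Frame 10: OPEN. Sum of all frame-10 rolls (5+2) = 7. Cumulative: 135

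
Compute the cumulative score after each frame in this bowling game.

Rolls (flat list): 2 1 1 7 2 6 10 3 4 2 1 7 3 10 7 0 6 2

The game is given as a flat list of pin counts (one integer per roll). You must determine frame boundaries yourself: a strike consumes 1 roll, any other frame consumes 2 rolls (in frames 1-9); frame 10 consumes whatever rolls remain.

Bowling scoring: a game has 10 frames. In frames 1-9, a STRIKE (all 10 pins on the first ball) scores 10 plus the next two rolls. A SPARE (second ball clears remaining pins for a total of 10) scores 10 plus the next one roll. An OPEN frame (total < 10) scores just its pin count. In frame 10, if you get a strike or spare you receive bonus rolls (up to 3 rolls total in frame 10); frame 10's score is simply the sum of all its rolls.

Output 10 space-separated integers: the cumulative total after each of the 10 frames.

Frame 1: OPEN (2+1=3). Cumulative: 3
Frame 2: OPEN (1+7=8). Cumulative: 11
Frame 3: OPEN (2+6=8). Cumulative: 19
Frame 4: STRIKE. 10 + next two rolls (3+4) = 17. Cumulative: 36
Frame 5: OPEN (3+4=7). Cumulative: 43
Frame 6: OPEN (2+1=3). Cumulative: 46
Frame 7: SPARE (7+3=10). 10 + next roll (10) = 20. Cumulative: 66
Frame 8: STRIKE. 10 + next two rolls (7+0) = 17. Cumulative: 83
Frame 9: OPEN (7+0=7). Cumulative: 90
Frame 10: OPEN. Sum of all frame-10 rolls (6+2) = 8. Cumulative: 98

Answer: 3 11 19 36 43 46 66 83 90 98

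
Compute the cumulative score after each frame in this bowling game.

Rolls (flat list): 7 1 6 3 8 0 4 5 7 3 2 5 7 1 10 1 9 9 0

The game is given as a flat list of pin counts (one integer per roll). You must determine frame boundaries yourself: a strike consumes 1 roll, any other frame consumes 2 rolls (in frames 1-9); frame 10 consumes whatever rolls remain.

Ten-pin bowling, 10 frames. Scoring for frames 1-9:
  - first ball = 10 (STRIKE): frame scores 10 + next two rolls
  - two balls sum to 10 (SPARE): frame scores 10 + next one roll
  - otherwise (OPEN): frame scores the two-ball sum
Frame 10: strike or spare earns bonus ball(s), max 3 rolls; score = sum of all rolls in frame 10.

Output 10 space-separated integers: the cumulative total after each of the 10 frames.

Answer: 8 17 25 34 46 53 61 81 100 109

Derivation:
Frame 1: OPEN (7+1=8). Cumulative: 8
Frame 2: OPEN (6+3=9). Cumulative: 17
Frame 3: OPEN (8+0=8). Cumulative: 25
Frame 4: OPEN (4+5=9). Cumulative: 34
Frame 5: SPARE (7+3=10). 10 + next roll (2) = 12. Cumulative: 46
Frame 6: OPEN (2+5=7). Cumulative: 53
Frame 7: OPEN (7+1=8). Cumulative: 61
Frame 8: STRIKE. 10 + next two rolls (1+9) = 20. Cumulative: 81
Frame 9: SPARE (1+9=10). 10 + next roll (9) = 19. Cumulative: 100
Frame 10: OPEN. Sum of all frame-10 rolls (9+0) = 9. Cumulative: 109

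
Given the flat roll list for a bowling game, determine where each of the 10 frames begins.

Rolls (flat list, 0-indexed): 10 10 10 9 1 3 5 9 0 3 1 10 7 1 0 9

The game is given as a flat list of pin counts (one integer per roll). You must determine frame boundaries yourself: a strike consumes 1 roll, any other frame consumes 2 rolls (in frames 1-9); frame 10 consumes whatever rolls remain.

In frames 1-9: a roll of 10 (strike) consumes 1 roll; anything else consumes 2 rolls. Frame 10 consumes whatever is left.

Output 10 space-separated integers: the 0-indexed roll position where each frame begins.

Answer: 0 1 2 3 5 7 9 11 12 14

Derivation:
Frame 1 starts at roll index 0: roll=10 (strike), consumes 1 roll
Frame 2 starts at roll index 1: roll=10 (strike), consumes 1 roll
Frame 3 starts at roll index 2: roll=10 (strike), consumes 1 roll
Frame 4 starts at roll index 3: rolls=9,1 (sum=10), consumes 2 rolls
Frame 5 starts at roll index 5: rolls=3,5 (sum=8), consumes 2 rolls
Frame 6 starts at roll index 7: rolls=9,0 (sum=9), consumes 2 rolls
Frame 7 starts at roll index 9: rolls=3,1 (sum=4), consumes 2 rolls
Frame 8 starts at roll index 11: roll=10 (strike), consumes 1 roll
Frame 9 starts at roll index 12: rolls=7,1 (sum=8), consumes 2 rolls
Frame 10 starts at roll index 14: 2 remaining rolls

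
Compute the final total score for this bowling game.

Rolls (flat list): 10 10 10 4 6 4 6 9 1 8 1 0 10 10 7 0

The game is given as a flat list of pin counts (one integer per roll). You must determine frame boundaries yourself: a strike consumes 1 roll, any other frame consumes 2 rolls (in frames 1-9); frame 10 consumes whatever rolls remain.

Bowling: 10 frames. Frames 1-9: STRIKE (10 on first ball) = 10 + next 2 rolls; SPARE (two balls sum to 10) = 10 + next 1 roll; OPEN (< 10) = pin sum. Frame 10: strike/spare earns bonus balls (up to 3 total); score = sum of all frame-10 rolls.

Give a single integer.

Frame 1: STRIKE. 10 + next two rolls (10+10) = 30. Cumulative: 30
Frame 2: STRIKE. 10 + next two rolls (10+4) = 24. Cumulative: 54
Frame 3: STRIKE. 10 + next two rolls (4+6) = 20. Cumulative: 74
Frame 4: SPARE (4+6=10). 10 + next roll (4) = 14. Cumulative: 88
Frame 5: SPARE (4+6=10). 10 + next roll (9) = 19. Cumulative: 107
Frame 6: SPARE (9+1=10). 10 + next roll (8) = 18. Cumulative: 125
Frame 7: OPEN (8+1=9). Cumulative: 134
Frame 8: SPARE (0+10=10). 10 + next roll (10) = 20. Cumulative: 154
Frame 9: STRIKE. 10 + next two rolls (7+0) = 17. Cumulative: 171
Frame 10: OPEN. Sum of all frame-10 rolls (7+0) = 7. Cumulative: 178

Answer: 178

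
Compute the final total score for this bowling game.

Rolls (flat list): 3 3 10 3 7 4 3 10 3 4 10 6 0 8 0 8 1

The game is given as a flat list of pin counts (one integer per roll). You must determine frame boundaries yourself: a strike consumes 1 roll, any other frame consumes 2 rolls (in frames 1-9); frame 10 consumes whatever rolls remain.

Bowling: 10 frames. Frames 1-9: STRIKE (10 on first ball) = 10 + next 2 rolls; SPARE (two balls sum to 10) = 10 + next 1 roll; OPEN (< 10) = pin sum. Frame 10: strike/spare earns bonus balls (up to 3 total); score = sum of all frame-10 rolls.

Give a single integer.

Frame 1: OPEN (3+3=6). Cumulative: 6
Frame 2: STRIKE. 10 + next two rolls (3+7) = 20. Cumulative: 26
Frame 3: SPARE (3+7=10). 10 + next roll (4) = 14. Cumulative: 40
Frame 4: OPEN (4+3=7). Cumulative: 47
Frame 5: STRIKE. 10 + next two rolls (3+4) = 17. Cumulative: 64
Frame 6: OPEN (3+4=7). Cumulative: 71
Frame 7: STRIKE. 10 + next two rolls (6+0) = 16. Cumulative: 87
Frame 8: OPEN (6+0=6). Cumulative: 93
Frame 9: OPEN (8+0=8). Cumulative: 101
Frame 10: OPEN. Sum of all frame-10 rolls (8+1) = 9. Cumulative: 110

Answer: 110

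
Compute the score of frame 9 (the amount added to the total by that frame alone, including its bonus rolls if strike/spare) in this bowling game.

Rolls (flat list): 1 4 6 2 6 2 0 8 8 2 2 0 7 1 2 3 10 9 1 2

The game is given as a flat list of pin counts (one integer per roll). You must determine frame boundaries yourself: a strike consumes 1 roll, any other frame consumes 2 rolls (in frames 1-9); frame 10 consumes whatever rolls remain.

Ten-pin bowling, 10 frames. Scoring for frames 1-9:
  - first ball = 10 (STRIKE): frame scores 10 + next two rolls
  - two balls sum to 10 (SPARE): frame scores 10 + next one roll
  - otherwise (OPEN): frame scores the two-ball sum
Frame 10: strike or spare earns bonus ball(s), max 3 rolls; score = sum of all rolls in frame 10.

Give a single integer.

Frame 1: OPEN (1+4=5). Cumulative: 5
Frame 2: OPEN (6+2=8). Cumulative: 13
Frame 3: OPEN (6+2=8). Cumulative: 21
Frame 4: OPEN (0+8=8). Cumulative: 29
Frame 5: SPARE (8+2=10). 10 + next roll (2) = 12. Cumulative: 41
Frame 6: OPEN (2+0=2). Cumulative: 43
Frame 7: OPEN (7+1=8). Cumulative: 51
Frame 8: OPEN (2+3=5). Cumulative: 56
Frame 9: STRIKE. 10 + next two rolls (9+1) = 20. Cumulative: 76
Frame 10: SPARE. Sum of all frame-10 rolls (9+1+2) = 12. Cumulative: 88

Answer: 20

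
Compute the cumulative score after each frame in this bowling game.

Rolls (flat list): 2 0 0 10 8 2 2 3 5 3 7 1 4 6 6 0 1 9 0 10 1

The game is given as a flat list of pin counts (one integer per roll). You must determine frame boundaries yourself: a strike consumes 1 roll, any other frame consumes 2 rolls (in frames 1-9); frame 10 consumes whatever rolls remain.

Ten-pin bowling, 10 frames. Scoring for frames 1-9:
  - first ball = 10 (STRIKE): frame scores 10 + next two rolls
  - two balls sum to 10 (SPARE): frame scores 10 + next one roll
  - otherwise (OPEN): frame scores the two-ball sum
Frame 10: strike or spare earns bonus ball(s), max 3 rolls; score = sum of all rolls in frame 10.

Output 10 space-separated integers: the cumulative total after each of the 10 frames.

Answer: 2 20 32 37 45 53 69 75 85 96

Derivation:
Frame 1: OPEN (2+0=2). Cumulative: 2
Frame 2: SPARE (0+10=10). 10 + next roll (8) = 18. Cumulative: 20
Frame 3: SPARE (8+2=10). 10 + next roll (2) = 12. Cumulative: 32
Frame 4: OPEN (2+3=5). Cumulative: 37
Frame 5: OPEN (5+3=8). Cumulative: 45
Frame 6: OPEN (7+1=8). Cumulative: 53
Frame 7: SPARE (4+6=10). 10 + next roll (6) = 16. Cumulative: 69
Frame 8: OPEN (6+0=6). Cumulative: 75
Frame 9: SPARE (1+9=10). 10 + next roll (0) = 10. Cumulative: 85
Frame 10: SPARE. Sum of all frame-10 rolls (0+10+1) = 11. Cumulative: 96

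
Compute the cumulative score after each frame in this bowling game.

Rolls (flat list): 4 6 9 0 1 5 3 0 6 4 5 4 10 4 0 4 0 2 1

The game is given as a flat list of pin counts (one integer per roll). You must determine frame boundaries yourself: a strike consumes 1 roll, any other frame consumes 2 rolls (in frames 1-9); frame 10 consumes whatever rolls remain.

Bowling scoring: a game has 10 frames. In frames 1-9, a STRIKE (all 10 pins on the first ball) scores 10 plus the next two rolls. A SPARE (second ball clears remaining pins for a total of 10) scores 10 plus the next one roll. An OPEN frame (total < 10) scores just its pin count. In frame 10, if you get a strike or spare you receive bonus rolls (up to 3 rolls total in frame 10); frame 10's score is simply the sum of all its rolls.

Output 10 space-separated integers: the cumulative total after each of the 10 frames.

Frame 1: SPARE (4+6=10). 10 + next roll (9) = 19. Cumulative: 19
Frame 2: OPEN (9+0=9). Cumulative: 28
Frame 3: OPEN (1+5=6). Cumulative: 34
Frame 4: OPEN (3+0=3). Cumulative: 37
Frame 5: SPARE (6+4=10). 10 + next roll (5) = 15. Cumulative: 52
Frame 6: OPEN (5+4=9). Cumulative: 61
Frame 7: STRIKE. 10 + next two rolls (4+0) = 14. Cumulative: 75
Frame 8: OPEN (4+0=4). Cumulative: 79
Frame 9: OPEN (4+0=4). Cumulative: 83
Frame 10: OPEN. Sum of all frame-10 rolls (2+1) = 3. Cumulative: 86

Answer: 19 28 34 37 52 61 75 79 83 86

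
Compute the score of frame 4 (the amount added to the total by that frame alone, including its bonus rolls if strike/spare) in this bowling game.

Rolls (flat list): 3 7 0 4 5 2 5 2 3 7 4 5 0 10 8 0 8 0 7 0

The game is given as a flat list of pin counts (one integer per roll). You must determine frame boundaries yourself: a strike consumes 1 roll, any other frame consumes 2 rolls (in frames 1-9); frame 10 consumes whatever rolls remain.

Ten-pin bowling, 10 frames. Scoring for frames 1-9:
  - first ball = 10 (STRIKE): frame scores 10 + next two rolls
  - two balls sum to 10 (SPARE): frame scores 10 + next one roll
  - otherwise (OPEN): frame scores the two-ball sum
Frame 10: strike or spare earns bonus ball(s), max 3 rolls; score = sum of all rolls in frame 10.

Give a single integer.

Frame 1: SPARE (3+7=10). 10 + next roll (0) = 10. Cumulative: 10
Frame 2: OPEN (0+4=4). Cumulative: 14
Frame 3: OPEN (5+2=7). Cumulative: 21
Frame 4: OPEN (5+2=7). Cumulative: 28
Frame 5: SPARE (3+7=10). 10 + next roll (4) = 14. Cumulative: 42
Frame 6: OPEN (4+5=9). Cumulative: 51

Answer: 7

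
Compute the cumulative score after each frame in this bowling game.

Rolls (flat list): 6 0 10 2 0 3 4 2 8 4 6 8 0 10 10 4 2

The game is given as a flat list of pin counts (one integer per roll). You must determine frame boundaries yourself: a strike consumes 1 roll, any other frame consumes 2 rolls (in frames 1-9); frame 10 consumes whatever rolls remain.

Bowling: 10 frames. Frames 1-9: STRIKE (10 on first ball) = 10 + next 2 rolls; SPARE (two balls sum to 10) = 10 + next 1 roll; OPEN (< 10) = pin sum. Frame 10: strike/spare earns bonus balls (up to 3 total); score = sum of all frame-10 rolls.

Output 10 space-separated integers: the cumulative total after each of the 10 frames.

Answer: 6 18 20 27 41 59 67 91 107 113

Derivation:
Frame 1: OPEN (6+0=6). Cumulative: 6
Frame 2: STRIKE. 10 + next two rolls (2+0) = 12. Cumulative: 18
Frame 3: OPEN (2+0=2). Cumulative: 20
Frame 4: OPEN (3+4=7). Cumulative: 27
Frame 5: SPARE (2+8=10). 10 + next roll (4) = 14. Cumulative: 41
Frame 6: SPARE (4+6=10). 10 + next roll (8) = 18. Cumulative: 59
Frame 7: OPEN (8+0=8). Cumulative: 67
Frame 8: STRIKE. 10 + next two rolls (10+4) = 24. Cumulative: 91
Frame 9: STRIKE. 10 + next two rolls (4+2) = 16. Cumulative: 107
Frame 10: OPEN. Sum of all frame-10 rolls (4+2) = 6. Cumulative: 113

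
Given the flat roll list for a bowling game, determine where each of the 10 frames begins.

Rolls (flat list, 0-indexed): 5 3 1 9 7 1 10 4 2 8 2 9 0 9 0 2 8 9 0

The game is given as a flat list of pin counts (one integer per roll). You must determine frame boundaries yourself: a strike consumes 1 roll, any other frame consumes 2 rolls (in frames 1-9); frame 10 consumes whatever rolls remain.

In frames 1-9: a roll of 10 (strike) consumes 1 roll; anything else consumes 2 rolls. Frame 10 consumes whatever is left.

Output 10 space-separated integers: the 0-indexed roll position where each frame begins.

Frame 1 starts at roll index 0: rolls=5,3 (sum=8), consumes 2 rolls
Frame 2 starts at roll index 2: rolls=1,9 (sum=10), consumes 2 rolls
Frame 3 starts at roll index 4: rolls=7,1 (sum=8), consumes 2 rolls
Frame 4 starts at roll index 6: roll=10 (strike), consumes 1 roll
Frame 5 starts at roll index 7: rolls=4,2 (sum=6), consumes 2 rolls
Frame 6 starts at roll index 9: rolls=8,2 (sum=10), consumes 2 rolls
Frame 7 starts at roll index 11: rolls=9,0 (sum=9), consumes 2 rolls
Frame 8 starts at roll index 13: rolls=9,0 (sum=9), consumes 2 rolls
Frame 9 starts at roll index 15: rolls=2,8 (sum=10), consumes 2 rolls
Frame 10 starts at roll index 17: 2 remaining rolls

Answer: 0 2 4 6 7 9 11 13 15 17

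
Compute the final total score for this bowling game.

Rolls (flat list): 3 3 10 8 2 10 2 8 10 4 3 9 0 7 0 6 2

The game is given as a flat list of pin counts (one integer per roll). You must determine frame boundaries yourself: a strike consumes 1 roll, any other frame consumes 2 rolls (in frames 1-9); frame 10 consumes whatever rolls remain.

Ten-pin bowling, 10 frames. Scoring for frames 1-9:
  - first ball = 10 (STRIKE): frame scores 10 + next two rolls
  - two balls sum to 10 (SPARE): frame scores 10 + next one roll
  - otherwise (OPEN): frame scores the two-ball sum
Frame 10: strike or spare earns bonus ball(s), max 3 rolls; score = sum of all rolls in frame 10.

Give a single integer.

Frame 1: OPEN (3+3=6). Cumulative: 6
Frame 2: STRIKE. 10 + next two rolls (8+2) = 20. Cumulative: 26
Frame 3: SPARE (8+2=10). 10 + next roll (10) = 20. Cumulative: 46
Frame 4: STRIKE. 10 + next two rolls (2+8) = 20. Cumulative: 66
Frame 5: SPARE (2+8=10). 10 + next roll (10) = 20. Cumulative: 86
Frame 6: STRIKE. 10 + next two rolls (4+3) = 17. Cumulative: 103
Frame 7: OPEN (4+3=7). Cumulative: 110
Frame 8: OPEN (9+0=9). Cumulative: 119
Frame 9: OPEN (7+0=7). Cumulative: 126
Frame 10: OPEN. Sum of all frame-10 rolls (6+2) = 8. Cumulative: 134

Answer: 134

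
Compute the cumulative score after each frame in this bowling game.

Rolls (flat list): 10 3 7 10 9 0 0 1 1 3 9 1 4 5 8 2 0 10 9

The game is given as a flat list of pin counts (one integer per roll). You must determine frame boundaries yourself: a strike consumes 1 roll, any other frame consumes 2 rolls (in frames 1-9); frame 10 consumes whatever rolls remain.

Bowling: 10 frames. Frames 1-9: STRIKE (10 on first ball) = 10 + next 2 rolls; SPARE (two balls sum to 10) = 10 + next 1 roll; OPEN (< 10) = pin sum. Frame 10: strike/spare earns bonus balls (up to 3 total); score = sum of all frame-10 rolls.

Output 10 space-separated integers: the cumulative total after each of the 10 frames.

Frame 1: STRIKE. 10 + next two rolls (3+7) = 20. Cumulative: 20
Frame 2: SPARE (3+7=10). 10 + next roll (10) = 20. Cumulative: 40
Frame 3: STRIKE. 10 + next two rolls (9+0) = 19. Cumulative: 59
Frame 4: OPEN (9+0=9). Cumulative: 68
Frame 5: OPEN (0+1=1). Cumulative: 69
Frame 6: OPEN (1+3=4). Cumulative: 73
Frame 7: SPARE (9+1=10). 10 + next roll (4) = 14. Cumulative: 87
Frame 8: OPEN (4+5=9). Cumulative: 96
Frame 9: SPARE (8+2=10). 10 + next roll (0) = 10. Cumulative: 106
Frame 10: SPARE. Sum of all frame-10 rolls (0+10+9) = 19. Cumulative: 125

Answer: 20 40 59 68 69 73 87 96 106 125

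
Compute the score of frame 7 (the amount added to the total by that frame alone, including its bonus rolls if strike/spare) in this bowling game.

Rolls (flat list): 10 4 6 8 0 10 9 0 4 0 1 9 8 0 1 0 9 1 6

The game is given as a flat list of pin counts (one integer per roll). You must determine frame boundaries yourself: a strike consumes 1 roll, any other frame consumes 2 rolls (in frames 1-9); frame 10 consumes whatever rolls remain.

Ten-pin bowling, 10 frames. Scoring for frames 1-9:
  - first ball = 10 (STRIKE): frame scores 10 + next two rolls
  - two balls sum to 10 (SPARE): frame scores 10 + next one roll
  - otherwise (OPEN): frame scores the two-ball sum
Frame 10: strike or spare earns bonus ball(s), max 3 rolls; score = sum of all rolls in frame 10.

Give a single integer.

Frame 1: STRIKE. 10 + next two rolls (4+6) = 20. Cumulative: 20
Frame 2: SPARE (4+6=10). 10 + next roll (8) = 18. Cumulative: 38
Frame 3: OPEN (8+0=8). Cumulative: 46
Frame 4: STRIKE. 10 + next two rolls (9+0) = 19. Cumulative: 65
Frame 5: OPEN (9+0=9). Cumulative: 74
Frame 6: OPEN (4+0=4). Cumulative: 78
Frame 7: SPARE (1+9=10). 10 + next roll (8) = 18. Cumulative: 96
Frame 8: OPEN (8+0=8). Cumulative: 104
Frame 9: OPEN (1+0=1). Cumulative: 105

Answer: 18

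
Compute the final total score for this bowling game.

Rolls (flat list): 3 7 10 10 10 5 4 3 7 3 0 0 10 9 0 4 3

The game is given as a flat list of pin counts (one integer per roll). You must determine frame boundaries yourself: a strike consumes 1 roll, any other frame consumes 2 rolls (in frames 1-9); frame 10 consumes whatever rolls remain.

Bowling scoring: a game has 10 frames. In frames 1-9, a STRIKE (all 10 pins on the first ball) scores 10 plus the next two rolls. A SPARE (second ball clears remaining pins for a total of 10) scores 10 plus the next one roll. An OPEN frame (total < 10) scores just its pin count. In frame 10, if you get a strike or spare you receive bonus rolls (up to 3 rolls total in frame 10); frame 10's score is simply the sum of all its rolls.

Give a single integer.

Answer: 154

Derivation:
Frame 1: SPARE (3+7=10). 10 + next roll (10) = 20. Cumulative: 20
Frame 2: STRIKE. 10 + next two rolls (10+10) = 30. Cumulative: 50
Frame 3: STRIKE. 10 + next two rolls (10+5) = 25. Cumulative: 75
Frame 4: STRIKE. 10 + next two rolls (5+4) = 19. Cumulative: 94
Frame 5: OPEN (5+4=9). Cumulative: 103
Frame 6: SPARE (3+7=10). 10 + next roll (3) = 13. Cumulative: 116
Frame 7: OPEN (3+0=3). Cumulative: 119
Frame 8: SPARE (0+10=10). 10 + next roll (9) = 19. Cumulative: 138
Frame 9: OPEN (9+0=9). Cumulative: 147
Frame 10: OPEN. Sum of all frame-10 rolls (4+3) = 7. Cumulative: 154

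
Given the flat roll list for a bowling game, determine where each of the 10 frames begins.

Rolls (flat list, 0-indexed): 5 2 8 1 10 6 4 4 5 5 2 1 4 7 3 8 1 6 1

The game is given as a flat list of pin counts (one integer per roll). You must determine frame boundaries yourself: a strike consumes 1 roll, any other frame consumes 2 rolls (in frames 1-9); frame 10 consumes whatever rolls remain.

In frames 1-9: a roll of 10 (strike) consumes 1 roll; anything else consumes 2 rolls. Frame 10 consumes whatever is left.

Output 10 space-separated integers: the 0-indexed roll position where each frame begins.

Answer: 0 2 4 5 7 9 11 13 15 17

Derivation:
Frame 1 starts at roll index 0: rolls=5,2 (sum=7), consumes 2 rolls
Frame 2 starts at roll index 2: rolls=8,1 (sum=9), consumes 2 rolls
Frame 3 starts at roll index 4: roll=10 (strike), consumes 1 roll
Frame 4 starts at roll index 5: rolls=6,4 (sum=10), consumes 2 rolls
Frame 5 starts at roll index 7: rolls=4,5 (sum=9), consumes 2 rolls
Frame 6 starts at roll index 9: rolls=5,2 (sum=7), consumes 2 rolls
Frame 7 starts at roll index 11: rolls=1,4 (sum=5), consumes 2 rolls
Frame 8 starts at roll index 13: rolls=7,3 (sum=10), consumes 2 rolls
Frame 9 starts at roll index 15: rolls=8,1 (sum=9), consumes 2 rolls
Frame 10 starts at roll index 17: 2 remaining rolls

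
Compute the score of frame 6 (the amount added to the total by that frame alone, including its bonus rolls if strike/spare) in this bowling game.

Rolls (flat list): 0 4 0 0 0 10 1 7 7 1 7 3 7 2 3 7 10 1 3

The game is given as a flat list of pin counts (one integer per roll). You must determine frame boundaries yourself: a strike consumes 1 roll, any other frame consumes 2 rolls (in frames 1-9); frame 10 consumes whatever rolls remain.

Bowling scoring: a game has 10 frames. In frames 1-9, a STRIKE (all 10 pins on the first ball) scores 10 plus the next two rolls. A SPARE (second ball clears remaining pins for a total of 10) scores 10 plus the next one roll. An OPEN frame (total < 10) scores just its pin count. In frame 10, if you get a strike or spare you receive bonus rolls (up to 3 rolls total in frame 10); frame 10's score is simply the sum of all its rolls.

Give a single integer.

Answer: 17

Derivation:
Frame 1: OPEN (0+4=4). Cumulative: 4
Frame 2: OPEN (0+0=0). Cumulative: 4
Frame 3: SPARE (0+10=10). 10 + next roll (1) = 11. Cumulative: 15
Frame 4: OPEN (1+7=8). Cumulative: 23
Frame 5: OPEN (7+1=8). Cumulative: 31
Frame 6: SPARE (7+3=10). 10 + next roll (7) = 17. Cumulative: 48
Frame 7: OPEN (7+2=9). Cumulative: 57
Frame 8: SPARE (3+7=10). 10 + next roll (10) = 20. Cumulative: 77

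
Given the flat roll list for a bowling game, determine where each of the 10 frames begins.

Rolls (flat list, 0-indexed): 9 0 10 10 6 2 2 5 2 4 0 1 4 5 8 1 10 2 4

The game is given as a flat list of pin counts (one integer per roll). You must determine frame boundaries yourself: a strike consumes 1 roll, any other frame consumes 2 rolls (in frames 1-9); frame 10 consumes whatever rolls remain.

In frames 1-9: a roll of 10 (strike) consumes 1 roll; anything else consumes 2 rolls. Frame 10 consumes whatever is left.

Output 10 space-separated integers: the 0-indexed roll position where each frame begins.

Answer: 0 2 3 4 6 8 10 12 14 16

Derivation:
Frame 1 starts at roll index 0: rolls=9,0 (sum=9), consumes 2 rolls
Frame 2 starts at roll index 2: roll=10 (strike), consumes 1 roll
Frame 3 starts at roll index 3: roll=10 (strike), consumes 1 roll
Frame 4 starts at roll index 4: rolls=6,2 (sum=8), consumes 2 rolls
Frame 5 starts at roll index 6: rolls=2,5 (sum=7), consumes 2 rolls
Frame 6 starts at roll index 8: rolls=2,4 (sum=6), consumes 2 rolls
Frame 7 starts at roll index 10: rolls=0,1 (sum=1), consumes 2 rolls
Frame 8 starts at roll index 12: rolls=4,5 (sum=9), consumes 2 rolls
Frame 9 starts at roll index 14: rolls=8,1 (sum=9), consumes 2 rolls
Frame 10 starts at roll index 16: 3 remaining rolls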